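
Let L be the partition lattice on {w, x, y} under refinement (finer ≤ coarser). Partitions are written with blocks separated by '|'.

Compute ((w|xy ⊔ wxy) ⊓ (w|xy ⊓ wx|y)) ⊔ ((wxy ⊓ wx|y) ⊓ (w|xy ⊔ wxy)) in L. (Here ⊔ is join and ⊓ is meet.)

w|xy ∨ wxy = wxy
w|xy ∧ wx|y = w|x|y
wxy ∧ w|x|y = w|x|y
wxy ∧ wx|y = wx|y
w|xy ∨ wxy = wxy
wx|y ∧ wxy = wx|y
w|x|y ∨ wx|y = wx|y

wx|y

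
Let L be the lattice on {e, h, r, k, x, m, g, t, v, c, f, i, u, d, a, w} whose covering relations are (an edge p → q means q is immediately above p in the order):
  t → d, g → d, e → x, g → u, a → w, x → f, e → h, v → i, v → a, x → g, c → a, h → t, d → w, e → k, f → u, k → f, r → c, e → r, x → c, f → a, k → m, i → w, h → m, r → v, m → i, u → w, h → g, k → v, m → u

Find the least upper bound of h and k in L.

Common upper bounds of {h, k}: i, m, u, w.
The least among these is m.

m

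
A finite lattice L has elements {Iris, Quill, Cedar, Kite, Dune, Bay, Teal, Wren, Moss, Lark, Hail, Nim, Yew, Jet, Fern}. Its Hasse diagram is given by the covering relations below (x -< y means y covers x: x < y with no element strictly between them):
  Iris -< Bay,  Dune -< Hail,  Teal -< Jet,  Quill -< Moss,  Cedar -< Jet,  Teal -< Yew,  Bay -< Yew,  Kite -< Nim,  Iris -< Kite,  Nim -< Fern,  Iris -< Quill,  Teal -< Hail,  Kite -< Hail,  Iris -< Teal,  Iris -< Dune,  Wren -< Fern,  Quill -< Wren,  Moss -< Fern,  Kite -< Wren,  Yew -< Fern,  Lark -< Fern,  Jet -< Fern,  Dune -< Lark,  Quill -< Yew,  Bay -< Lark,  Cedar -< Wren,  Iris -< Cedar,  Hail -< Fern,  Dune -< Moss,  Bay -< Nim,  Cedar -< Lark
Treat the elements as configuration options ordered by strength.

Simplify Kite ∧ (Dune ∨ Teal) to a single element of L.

Kite

Dune ∨ Teal = Hail
Kite ∧ Hail = Kite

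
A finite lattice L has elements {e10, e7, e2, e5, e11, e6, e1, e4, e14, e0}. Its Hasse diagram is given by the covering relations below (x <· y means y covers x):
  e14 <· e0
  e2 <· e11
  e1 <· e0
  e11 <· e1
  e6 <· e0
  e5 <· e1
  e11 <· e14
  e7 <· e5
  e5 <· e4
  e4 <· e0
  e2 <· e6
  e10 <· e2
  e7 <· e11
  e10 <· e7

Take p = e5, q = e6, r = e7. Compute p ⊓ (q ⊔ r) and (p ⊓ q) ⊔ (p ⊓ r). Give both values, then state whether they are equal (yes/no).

q ⊔ r = e0, so p ⊓ (q ⊔ r) = e5 ⊓ e0 = e5.
p ⊓ q = e10 and p ⊓ r = e7, so (p ⊓ q) ⊔ (p ⊓ r) = e10 ⊔ e7 = e7.
Equal: no.

e5; e7; no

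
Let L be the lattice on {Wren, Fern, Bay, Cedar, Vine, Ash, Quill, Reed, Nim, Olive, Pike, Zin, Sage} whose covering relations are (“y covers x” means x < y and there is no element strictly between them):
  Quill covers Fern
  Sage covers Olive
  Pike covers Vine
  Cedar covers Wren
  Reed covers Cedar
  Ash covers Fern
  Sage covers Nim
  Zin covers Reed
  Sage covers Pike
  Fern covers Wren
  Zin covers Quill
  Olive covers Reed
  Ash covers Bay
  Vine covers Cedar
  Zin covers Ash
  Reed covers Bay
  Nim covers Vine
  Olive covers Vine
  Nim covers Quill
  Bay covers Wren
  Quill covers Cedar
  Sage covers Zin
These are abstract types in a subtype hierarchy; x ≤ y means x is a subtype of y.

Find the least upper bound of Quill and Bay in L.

Common upper bounds of {Quill, Bay}: Sage, Zin.
The least among these is Zin.

Zin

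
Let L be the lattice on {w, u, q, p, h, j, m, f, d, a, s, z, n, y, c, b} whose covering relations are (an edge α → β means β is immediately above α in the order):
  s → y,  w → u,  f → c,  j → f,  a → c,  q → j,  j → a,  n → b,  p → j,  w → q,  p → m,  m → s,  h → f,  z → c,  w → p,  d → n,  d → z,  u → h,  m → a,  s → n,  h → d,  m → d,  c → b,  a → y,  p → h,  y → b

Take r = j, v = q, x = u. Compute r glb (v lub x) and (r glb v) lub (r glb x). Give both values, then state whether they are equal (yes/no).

j; q; no

v lub x = f, so r glb (v lub x) = j glb f = j.
r glb v = q and r glb x = w, so (r glb v) lub (r glb x) = q lub w = q.
Equal: no.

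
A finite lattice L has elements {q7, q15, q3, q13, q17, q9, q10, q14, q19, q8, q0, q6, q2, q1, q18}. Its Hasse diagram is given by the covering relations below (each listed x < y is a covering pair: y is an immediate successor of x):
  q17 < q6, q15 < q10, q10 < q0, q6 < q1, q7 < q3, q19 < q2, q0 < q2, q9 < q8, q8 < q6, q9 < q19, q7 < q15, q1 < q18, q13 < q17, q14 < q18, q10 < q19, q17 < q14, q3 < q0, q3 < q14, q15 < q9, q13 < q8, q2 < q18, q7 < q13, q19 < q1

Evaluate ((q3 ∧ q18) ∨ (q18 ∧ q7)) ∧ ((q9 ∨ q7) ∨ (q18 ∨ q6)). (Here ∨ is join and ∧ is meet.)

q3

q3 ∧ q18 = q3
q18 ∧ q7 = q7
q3 ∨ q7 = q3
q9 ∨ q7 = q9
q18 ∨ q6 = q18
q9 ∨ q18 = q18
q3 ∧ q18 = q3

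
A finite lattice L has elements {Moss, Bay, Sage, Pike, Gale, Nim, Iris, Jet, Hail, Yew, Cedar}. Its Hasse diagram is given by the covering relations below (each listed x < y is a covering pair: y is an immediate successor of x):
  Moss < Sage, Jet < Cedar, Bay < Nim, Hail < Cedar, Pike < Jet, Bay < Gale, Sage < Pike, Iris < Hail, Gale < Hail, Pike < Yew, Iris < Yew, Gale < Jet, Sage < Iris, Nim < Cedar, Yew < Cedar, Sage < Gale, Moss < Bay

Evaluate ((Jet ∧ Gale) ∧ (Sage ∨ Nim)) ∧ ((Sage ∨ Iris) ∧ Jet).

Sage

Jet ∧ Gale = Gale
Sage ∨ Nim = Cedar
Gale ∧ Cedar = Gale
Sage ∨ Iris = Iris
Iris ∧ Jet = Sage
Gale ∧ Sage = Sage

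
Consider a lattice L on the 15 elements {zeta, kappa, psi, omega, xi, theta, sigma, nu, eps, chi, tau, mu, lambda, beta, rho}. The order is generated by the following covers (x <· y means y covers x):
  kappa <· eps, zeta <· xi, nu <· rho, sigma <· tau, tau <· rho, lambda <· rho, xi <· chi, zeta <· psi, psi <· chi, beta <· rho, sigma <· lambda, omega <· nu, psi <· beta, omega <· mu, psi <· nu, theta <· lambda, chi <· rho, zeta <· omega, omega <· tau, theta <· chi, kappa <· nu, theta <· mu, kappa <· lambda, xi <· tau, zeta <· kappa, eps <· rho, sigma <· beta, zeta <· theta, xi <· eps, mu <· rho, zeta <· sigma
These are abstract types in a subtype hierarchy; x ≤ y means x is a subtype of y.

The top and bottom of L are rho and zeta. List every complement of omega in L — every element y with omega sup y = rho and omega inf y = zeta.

beta, chi, eps, lambda

Need y with omega ∨ y = rho and omega ∧ y = zeta.
Checking each element gives: beta, chi, eps, lambda.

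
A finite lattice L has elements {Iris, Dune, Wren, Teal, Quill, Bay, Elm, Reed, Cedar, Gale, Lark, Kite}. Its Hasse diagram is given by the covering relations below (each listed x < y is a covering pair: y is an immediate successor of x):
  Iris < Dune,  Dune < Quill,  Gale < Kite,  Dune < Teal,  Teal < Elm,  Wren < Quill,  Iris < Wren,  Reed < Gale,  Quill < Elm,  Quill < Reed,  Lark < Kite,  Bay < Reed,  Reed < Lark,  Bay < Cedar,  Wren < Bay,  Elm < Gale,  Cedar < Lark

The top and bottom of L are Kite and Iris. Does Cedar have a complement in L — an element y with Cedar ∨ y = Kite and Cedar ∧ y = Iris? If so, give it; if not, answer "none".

Teal

Need y with Cedar ∨ y = Kite and Cedar ∧ y = Iris.
Checking each element gives: Teal.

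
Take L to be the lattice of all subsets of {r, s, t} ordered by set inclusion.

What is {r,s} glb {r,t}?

{r}

Under ⊆, meet is intersection: {r,s} ∩ {r,t} = {r}.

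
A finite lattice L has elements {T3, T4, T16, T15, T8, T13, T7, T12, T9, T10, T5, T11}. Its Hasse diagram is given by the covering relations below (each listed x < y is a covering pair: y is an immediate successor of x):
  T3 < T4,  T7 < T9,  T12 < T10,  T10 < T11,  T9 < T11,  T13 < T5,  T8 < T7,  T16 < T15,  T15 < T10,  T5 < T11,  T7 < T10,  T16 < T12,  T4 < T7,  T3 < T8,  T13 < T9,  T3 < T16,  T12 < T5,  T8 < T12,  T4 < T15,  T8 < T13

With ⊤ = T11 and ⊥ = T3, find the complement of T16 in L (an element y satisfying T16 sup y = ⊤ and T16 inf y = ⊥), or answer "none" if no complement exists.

T9

Need y with T16 ∨ y = T11 and T16 ∧ y = T3.
Checking each element gives: T9.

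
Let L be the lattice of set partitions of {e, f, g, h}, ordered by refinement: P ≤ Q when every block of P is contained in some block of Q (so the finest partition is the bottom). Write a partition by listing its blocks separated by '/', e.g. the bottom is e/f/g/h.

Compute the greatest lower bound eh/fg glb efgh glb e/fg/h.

The meet (common refinement) of eh/fg, efgh, e/fg/h intersects blocks pairwise, giving e/fg/h.

e/fg/h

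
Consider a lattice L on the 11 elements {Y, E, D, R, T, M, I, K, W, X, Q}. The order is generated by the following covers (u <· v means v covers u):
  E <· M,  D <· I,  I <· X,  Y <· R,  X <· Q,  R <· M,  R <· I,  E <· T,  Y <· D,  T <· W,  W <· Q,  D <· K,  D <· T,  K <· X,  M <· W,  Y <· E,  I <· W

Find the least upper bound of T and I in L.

Common upper bounds of {T, I}: Q, W.
The least among these is W.

W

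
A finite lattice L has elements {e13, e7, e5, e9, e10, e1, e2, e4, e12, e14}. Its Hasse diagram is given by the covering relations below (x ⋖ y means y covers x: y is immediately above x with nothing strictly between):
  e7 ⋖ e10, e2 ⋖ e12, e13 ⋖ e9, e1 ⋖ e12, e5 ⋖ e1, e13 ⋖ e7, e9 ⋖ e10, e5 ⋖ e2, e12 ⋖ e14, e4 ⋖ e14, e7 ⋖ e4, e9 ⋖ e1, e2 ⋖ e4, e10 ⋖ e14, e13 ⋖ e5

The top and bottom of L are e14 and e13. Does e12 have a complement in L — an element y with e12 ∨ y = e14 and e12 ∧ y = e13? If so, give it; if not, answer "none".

Need y with e12 ∨ y = e14 and e12 ∧ y = e13.
Checking each element gives: e7.

e7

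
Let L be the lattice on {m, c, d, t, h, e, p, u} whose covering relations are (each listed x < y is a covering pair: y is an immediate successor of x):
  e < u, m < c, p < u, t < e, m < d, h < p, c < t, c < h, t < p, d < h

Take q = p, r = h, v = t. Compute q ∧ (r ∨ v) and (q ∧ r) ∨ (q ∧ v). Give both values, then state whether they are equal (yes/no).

r ∨ v = p, so q ∧ (r ∨ v) = p ∧ p = p.
q ∧ r = h and q ∧ v = t, so (q ∧ r) ∨ (q ∧ v) = h ∨ t = p.
Equal: yes.

p; p; yes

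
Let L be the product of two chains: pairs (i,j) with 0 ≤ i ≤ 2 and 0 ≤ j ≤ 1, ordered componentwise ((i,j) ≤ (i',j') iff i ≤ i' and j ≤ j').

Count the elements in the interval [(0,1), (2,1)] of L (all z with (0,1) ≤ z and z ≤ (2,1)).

3

The interval [(0,1), (2,1)] = {(0,1), (1,1), (2,1)}, which has 3 elements.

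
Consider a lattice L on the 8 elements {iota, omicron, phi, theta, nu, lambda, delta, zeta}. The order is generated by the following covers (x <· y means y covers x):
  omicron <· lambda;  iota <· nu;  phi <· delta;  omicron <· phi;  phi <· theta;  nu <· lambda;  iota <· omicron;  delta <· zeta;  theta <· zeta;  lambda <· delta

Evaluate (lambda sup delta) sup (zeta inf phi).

delta

lambda ∨ delta = delta
zeta ∧ phi = phi
delta ∨ phi = delta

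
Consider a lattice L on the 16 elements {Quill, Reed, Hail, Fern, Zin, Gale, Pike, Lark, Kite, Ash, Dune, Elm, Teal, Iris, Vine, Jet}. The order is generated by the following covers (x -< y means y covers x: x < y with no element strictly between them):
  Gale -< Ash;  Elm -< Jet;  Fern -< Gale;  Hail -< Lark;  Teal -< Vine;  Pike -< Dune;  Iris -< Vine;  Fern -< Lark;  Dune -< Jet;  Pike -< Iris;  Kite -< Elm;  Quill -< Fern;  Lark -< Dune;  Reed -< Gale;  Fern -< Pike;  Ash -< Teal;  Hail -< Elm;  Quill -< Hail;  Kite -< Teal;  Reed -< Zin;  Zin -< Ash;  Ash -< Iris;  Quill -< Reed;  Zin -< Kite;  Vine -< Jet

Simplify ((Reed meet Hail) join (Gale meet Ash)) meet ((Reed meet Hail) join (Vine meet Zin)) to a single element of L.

Reed

Reed ∧ Hail = Quill
Gale ∧ Ash = Gale
Quill ∨ Gale = Gale
Reed ∧ Hail = Quill
Vine ∧ Zin = Zin
Quill ∨ Zin = Zin
Gale ∧ Zin = Reed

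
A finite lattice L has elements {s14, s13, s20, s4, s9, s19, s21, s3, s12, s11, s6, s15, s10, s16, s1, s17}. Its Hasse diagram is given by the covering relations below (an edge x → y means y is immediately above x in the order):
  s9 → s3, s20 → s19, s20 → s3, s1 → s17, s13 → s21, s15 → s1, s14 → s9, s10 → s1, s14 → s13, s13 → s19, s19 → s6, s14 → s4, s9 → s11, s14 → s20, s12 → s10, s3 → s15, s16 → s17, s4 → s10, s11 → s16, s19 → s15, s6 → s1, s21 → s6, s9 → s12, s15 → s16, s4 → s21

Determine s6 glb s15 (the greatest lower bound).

Common lower bounds of {s6, s15}: s13, s14, s19, s20.
The greatest among these is s19.

s19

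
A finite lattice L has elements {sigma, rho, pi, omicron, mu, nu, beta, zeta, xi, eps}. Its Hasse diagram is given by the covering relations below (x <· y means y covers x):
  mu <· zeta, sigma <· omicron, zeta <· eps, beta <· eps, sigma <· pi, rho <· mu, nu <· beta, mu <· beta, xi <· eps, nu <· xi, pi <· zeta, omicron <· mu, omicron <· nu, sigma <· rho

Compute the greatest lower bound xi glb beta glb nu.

nu

Common lower bounds of {xi, beta, nu}: nu, omicron, sigma.
The greatest among these is nu.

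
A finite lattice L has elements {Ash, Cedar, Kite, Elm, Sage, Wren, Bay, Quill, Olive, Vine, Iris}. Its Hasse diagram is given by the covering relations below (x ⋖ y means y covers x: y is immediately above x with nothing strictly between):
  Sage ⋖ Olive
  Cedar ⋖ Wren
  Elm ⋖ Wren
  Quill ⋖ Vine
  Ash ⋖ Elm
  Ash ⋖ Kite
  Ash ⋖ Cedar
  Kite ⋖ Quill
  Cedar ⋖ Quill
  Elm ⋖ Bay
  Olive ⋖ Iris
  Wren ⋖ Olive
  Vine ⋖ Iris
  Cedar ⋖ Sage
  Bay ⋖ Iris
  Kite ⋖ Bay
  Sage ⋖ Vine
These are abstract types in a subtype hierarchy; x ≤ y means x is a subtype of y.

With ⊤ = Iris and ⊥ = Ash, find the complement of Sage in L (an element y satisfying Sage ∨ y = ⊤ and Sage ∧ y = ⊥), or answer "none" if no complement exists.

Need y with Sage ∨ y = Iris and Sage ∧ y = Ash.
Checking each element gives: Bay.

Bay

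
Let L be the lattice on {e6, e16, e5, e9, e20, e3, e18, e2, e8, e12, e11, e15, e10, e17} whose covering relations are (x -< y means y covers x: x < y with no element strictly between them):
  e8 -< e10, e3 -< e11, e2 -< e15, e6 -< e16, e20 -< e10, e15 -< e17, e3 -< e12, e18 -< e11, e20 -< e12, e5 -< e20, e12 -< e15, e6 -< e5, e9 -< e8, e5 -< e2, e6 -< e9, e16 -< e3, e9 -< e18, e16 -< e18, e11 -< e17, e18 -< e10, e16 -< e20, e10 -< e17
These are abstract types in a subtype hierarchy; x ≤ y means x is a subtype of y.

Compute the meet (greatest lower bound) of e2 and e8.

Common lower bounds of {e2, e8}: e6.
The greatest among these is e6.

e6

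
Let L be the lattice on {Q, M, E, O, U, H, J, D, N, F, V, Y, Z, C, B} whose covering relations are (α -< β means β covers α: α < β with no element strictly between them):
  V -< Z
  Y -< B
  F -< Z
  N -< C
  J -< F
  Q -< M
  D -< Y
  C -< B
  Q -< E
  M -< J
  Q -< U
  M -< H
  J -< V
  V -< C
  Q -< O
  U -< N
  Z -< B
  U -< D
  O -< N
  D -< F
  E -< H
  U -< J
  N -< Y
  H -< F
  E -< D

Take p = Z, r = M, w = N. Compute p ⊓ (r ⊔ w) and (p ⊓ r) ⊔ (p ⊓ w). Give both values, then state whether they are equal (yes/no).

r ⊔ w = C, so p ⊓ (r ⊔ w) = Z ⊓ C = V.
p ⊓ r = M and p ⊓ w = U, so (p ⊓ r) ⊔ (p ⊓ w) = M ⊔ U = J.
Equal: no.

V; J; no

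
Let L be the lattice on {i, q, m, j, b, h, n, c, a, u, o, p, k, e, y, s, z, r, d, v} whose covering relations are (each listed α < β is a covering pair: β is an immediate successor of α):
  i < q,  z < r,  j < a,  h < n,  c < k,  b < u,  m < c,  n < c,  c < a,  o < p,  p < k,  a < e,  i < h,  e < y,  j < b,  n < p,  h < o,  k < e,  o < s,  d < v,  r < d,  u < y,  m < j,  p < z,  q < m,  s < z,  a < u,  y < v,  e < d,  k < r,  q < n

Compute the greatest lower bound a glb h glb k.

Common lower bounds of {a, h, k}: h, i.
The greatest among these is h.

h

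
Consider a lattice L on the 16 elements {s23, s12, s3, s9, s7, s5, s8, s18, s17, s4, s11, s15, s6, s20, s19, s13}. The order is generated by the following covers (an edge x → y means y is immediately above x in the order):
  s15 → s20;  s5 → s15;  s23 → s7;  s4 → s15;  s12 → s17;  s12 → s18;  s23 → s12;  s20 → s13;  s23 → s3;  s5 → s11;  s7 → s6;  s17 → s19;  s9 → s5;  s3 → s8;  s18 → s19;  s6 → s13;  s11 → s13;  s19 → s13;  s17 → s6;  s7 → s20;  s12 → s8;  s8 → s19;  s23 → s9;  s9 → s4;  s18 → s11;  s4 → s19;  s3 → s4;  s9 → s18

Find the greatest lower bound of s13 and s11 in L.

s11

Common lower bounds of {s13, s11}: s11, s12, s18, s23, s5, s9.
The greatest among these is s11.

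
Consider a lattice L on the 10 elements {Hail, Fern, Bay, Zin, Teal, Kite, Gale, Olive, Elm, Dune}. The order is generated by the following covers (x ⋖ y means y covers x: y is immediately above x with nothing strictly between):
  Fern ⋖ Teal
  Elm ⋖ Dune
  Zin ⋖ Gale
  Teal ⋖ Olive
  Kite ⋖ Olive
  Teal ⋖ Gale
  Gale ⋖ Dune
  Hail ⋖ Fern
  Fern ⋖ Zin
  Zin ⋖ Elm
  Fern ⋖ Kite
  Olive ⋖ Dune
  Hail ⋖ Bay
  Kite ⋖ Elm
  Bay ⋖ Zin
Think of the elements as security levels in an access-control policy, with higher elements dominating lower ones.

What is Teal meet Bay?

Hail

Common lower bounds of {Teal, Bay}: Hail.
The greatest among these is Hail.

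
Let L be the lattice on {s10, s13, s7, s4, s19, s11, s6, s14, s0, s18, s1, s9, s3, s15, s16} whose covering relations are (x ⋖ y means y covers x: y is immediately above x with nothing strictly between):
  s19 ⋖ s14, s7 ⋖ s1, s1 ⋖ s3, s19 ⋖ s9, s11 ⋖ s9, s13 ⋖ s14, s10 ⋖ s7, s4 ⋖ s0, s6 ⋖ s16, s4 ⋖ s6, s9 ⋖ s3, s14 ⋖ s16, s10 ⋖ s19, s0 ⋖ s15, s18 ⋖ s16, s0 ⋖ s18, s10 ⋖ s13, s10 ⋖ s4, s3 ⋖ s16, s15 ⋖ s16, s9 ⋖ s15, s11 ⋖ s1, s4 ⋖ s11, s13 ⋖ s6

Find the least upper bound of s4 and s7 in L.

s1

Common upper bounds of {s4, s7}: s1, s16, s3.
The least among these is s1.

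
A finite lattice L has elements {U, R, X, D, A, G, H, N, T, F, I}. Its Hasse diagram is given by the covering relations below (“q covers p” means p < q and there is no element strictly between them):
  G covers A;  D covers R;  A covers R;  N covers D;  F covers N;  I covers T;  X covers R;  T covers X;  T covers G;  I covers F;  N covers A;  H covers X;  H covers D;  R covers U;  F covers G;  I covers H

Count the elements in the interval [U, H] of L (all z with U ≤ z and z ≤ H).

The interval [U, H] = {D, H, R, U, X}, which has 5 elements.

5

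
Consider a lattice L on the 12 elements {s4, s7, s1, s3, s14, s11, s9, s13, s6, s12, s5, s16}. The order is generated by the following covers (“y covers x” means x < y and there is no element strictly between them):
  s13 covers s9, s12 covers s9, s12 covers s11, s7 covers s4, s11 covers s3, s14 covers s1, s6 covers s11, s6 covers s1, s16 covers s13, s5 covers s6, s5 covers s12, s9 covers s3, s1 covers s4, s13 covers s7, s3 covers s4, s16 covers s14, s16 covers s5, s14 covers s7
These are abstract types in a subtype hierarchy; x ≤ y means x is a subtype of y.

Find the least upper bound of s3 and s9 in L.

Common upper bounds of {s3, s9}: s12, s13, s16, s5, s9.
The least among these is s9.

s9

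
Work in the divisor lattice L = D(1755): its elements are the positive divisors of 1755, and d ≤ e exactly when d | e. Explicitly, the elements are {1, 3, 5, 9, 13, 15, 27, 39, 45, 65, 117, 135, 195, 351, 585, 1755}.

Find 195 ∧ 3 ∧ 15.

3

In the divisibility order, the meet is the greatest common divisor: gcd(195, 3, 15) = 3.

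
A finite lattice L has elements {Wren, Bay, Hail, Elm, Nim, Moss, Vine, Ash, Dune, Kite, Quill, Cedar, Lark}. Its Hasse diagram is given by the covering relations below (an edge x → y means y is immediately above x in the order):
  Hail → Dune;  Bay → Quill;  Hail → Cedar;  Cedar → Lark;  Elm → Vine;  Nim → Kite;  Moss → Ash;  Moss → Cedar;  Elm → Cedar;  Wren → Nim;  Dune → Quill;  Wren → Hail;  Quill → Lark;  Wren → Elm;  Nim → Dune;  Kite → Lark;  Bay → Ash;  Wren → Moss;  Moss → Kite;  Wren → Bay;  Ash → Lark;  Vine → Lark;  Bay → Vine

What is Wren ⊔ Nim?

Nim

Common upper bounds of {Wren, Nim}: Dune, Kite, Lark, Nim, Quill.
The least among these is Nim.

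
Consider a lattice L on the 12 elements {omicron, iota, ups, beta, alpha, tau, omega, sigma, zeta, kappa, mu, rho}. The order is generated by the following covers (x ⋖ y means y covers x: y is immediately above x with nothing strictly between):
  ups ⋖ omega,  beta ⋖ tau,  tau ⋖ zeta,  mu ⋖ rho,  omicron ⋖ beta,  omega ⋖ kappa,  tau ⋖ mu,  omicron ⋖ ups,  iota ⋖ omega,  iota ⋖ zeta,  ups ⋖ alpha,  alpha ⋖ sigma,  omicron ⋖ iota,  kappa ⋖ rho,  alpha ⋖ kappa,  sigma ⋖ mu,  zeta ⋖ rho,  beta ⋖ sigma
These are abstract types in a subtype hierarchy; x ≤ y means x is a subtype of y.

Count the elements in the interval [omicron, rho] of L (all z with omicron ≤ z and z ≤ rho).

12

The interval [omicron, rho] = {alpha, beta, iota, kappa, mu, omega, omicron, rho, sigma, tau, ups, zeta}, which has 12 elements.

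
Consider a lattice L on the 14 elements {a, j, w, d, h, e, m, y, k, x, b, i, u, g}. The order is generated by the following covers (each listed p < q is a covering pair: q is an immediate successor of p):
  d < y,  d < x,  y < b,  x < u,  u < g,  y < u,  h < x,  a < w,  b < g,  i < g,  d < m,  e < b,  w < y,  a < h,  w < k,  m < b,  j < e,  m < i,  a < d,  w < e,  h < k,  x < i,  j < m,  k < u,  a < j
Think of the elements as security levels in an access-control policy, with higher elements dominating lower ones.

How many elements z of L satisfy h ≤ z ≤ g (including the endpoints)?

6

The interval [h, g] = {g, h, i, k, u, x}, which has 6 elements.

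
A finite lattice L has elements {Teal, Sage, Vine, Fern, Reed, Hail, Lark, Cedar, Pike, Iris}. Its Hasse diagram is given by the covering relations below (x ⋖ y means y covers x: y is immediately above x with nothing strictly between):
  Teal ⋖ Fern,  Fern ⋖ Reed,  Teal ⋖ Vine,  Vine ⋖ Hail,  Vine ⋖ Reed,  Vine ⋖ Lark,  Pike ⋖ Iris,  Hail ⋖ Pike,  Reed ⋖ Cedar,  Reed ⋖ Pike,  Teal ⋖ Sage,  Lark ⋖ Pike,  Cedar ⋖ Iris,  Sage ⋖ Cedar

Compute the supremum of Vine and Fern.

Reed

Common upper bounds of {Vine, Fern}: Cedar, Iris, Pike, Reed.
The least among these is Reed.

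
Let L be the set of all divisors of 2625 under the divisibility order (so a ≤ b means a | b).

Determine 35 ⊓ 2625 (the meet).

35

Common lower bounds of {35, 2625}: 1, 35, 5, 7.
The greatest among these is 35.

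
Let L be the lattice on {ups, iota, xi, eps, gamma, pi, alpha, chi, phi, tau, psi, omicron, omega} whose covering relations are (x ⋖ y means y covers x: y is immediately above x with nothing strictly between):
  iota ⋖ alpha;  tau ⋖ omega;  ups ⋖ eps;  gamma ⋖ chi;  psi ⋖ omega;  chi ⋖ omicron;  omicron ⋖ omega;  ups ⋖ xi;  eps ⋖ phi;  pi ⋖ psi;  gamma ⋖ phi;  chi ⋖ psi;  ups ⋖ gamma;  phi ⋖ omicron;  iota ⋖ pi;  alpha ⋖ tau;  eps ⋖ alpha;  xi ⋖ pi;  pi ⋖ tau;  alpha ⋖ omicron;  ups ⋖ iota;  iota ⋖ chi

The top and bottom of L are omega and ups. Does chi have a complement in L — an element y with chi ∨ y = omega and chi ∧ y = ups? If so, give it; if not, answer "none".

none

For every candidate y, either chi ∨ y ≠ omega or chi ∧ y ≠ ups; no complement exists.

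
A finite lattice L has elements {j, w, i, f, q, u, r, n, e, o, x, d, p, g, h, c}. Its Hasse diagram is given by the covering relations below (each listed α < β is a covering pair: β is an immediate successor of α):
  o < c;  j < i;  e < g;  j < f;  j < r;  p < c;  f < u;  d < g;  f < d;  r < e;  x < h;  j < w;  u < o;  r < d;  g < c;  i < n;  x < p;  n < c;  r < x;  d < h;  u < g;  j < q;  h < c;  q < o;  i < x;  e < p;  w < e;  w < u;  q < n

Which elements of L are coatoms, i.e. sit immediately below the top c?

g, h, n, o, p

The coatoms are exactly the elements covered by c: g, h, n, o, p.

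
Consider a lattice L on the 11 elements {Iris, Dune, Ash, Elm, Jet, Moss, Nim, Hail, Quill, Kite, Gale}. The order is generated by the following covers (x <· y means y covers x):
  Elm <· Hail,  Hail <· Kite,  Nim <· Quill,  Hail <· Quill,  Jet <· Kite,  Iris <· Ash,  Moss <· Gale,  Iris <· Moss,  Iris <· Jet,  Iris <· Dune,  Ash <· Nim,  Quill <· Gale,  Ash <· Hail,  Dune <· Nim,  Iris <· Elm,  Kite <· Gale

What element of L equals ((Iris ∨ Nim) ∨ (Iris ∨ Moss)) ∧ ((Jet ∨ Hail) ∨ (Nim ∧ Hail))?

Iris ∨ Nim = Nim
Iris ∨ Moss = Moss
Nim ∨ Moss = Gale
Jet ∨ Hail = Kite
Nim ∧ Hail = Ash
Kite ∨ Ash = Kite
Gale ∧ Kite = Kite

Kite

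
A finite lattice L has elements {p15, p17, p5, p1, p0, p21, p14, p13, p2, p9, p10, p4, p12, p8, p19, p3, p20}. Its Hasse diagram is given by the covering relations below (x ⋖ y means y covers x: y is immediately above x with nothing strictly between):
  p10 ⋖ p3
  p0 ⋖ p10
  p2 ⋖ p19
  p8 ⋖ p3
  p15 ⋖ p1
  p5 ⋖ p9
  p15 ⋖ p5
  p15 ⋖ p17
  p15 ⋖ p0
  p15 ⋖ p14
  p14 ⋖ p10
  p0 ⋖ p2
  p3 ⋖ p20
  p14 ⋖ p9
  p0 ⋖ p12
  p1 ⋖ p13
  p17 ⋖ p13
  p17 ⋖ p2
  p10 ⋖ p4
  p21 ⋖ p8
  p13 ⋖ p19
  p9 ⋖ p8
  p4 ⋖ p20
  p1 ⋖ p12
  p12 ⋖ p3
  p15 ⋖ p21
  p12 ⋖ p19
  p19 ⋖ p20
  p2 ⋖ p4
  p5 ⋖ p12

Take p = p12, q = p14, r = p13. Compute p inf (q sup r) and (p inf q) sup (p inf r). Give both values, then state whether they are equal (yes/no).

q sup r = p20, so p inf (q sup r) = p12 inf p20 = p12.
p inf q = p15 and p inf r = p1, so (p inf q) sup (p inf r) = p15 sup p1 = p1.
Equal: no.

p12; p1; no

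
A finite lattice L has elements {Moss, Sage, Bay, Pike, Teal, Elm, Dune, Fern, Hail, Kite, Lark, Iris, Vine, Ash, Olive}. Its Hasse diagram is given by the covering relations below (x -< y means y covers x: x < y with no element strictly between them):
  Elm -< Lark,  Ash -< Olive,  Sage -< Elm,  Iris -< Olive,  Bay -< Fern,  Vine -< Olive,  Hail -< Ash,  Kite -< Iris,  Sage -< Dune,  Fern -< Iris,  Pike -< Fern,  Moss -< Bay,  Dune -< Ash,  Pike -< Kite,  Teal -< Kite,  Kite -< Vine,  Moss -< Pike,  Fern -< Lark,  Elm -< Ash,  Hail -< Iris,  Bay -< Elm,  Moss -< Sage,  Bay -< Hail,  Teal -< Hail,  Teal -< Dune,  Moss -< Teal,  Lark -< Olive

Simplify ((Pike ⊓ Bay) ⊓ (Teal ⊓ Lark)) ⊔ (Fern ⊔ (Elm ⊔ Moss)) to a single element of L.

Pike ∧ Bay = Moss
Teal ∧ Lark = Moss
Moss ∧ Moss = Moss
Elm ∨ Moss = Elm
Fern ∨ Elm = Lark
Moss ∨ Lark = Lark

Lark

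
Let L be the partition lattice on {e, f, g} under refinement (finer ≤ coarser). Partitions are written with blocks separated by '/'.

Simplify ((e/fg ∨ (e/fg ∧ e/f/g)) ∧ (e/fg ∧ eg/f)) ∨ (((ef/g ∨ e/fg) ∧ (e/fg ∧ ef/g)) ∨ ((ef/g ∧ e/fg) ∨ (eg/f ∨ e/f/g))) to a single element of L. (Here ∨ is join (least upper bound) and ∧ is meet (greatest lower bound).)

e/fg ∧ e/f/g = e/f/g
e/fg ∨ e/f/g = e/fg
e/fg ∧ eg/f = e/f/g
e/fg ∧ e/f/g = e/f/g
ef/g ∨ e/fg = efg
e/fg ∧ ef/g = e/f/g
efg ∧ e/f/g = e/f/g
ef/g ∧ e/fg = e/f/g
eg/f ∨ e/f/g = eg/f
e/f/g ∨ eg/f = eg/f
e/f/g ∨ eg/f = eg/f
e/f/g ∨ eg/f = eg/f

eg/f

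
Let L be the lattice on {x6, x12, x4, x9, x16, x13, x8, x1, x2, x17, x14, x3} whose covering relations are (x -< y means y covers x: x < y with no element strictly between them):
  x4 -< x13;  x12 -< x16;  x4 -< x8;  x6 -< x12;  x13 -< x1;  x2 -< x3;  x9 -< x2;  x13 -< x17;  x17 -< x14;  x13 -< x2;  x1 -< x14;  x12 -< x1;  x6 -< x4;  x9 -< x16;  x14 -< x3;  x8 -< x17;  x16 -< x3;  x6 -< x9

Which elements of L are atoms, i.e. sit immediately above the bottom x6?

x12, x4, x9

The atoms are exactly the elements that cover x6: x12, x4, x9.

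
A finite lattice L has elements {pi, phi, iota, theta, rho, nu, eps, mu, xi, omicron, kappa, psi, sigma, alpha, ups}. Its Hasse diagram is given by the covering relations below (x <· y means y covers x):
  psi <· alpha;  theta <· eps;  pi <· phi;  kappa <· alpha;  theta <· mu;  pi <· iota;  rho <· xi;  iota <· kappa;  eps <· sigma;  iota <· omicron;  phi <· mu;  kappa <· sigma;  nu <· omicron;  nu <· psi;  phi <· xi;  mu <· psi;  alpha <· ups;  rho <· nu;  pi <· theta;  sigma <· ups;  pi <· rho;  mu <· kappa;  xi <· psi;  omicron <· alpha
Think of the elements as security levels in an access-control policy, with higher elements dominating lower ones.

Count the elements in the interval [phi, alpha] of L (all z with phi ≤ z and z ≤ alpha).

The interval [phi, alpha] = {alpha, kappa, mu, phi, psi, xi}, which has 6 elements.

6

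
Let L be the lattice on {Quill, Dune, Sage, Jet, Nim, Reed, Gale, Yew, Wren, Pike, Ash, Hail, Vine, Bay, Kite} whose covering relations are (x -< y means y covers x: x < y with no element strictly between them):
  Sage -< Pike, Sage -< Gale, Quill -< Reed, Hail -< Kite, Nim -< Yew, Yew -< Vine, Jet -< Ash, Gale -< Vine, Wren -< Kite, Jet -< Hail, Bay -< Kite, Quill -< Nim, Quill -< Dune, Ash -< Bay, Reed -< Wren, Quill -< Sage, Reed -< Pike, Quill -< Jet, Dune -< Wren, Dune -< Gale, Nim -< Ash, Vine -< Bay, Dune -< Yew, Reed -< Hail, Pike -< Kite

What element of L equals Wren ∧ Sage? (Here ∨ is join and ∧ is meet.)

Wren ∧ Sage = Quill

Quill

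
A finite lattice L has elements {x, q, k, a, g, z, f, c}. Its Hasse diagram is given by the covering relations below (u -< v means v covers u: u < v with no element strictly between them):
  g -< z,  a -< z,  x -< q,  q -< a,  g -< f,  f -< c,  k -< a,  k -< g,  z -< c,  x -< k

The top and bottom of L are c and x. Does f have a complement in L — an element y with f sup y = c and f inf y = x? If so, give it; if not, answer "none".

Need y with f ∨ y = c and f ∧ y = x.
Checking each element gives: q.

q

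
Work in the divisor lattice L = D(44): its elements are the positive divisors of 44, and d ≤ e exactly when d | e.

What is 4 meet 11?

In the divisibility order, the meet is the greatest common divisor: gcd(4, 11) = 1.

1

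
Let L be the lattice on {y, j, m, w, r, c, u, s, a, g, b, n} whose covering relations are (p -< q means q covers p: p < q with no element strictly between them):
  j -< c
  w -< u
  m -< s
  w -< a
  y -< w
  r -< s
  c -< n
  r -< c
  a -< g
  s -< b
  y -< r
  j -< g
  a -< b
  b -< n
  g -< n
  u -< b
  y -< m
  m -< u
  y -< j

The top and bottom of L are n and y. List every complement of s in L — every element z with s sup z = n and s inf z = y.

g, j

Need z with s ∨ z = n and s ∧ z = y.
Checking each element gives: g, j.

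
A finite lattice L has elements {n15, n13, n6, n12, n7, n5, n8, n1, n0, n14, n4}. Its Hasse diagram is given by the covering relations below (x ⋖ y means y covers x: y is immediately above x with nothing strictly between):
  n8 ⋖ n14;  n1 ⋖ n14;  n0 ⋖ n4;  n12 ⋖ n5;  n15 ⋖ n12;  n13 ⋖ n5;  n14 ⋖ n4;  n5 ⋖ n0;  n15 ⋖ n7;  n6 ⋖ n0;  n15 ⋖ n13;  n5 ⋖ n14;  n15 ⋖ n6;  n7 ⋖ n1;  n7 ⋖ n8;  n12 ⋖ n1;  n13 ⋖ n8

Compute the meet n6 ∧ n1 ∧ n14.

n15

Common lower bounds of {n6, n1, n14}: n15.
The greatest among these is n15.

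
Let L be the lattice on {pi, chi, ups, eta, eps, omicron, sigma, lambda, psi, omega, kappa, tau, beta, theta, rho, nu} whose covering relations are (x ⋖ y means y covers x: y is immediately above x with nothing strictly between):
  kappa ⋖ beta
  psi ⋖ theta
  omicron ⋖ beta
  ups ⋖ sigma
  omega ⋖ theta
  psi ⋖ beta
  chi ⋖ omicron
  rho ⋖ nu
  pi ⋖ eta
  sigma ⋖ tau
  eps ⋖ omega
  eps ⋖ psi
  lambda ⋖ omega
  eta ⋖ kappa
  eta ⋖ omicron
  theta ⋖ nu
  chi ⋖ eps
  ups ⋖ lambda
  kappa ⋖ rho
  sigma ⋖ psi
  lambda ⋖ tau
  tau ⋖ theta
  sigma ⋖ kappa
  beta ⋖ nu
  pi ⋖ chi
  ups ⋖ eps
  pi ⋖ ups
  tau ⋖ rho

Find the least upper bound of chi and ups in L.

Common upper bounds of {chi, ups}: beta, eps, nu, omega, psi, theta.
The least among these is eps.

eps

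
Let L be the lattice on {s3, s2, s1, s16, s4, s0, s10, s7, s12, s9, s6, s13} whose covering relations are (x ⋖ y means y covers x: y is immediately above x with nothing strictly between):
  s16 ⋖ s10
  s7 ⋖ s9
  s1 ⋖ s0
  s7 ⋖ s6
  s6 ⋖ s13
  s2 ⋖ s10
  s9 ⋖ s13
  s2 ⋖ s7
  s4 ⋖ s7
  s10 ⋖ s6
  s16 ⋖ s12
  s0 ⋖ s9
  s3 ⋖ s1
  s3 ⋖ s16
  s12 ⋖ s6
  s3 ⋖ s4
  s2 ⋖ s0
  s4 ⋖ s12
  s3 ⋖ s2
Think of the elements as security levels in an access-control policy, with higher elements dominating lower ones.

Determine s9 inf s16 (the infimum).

Common lower bounds of {s9, s16}: s3.
The greatest among these is s3.

s3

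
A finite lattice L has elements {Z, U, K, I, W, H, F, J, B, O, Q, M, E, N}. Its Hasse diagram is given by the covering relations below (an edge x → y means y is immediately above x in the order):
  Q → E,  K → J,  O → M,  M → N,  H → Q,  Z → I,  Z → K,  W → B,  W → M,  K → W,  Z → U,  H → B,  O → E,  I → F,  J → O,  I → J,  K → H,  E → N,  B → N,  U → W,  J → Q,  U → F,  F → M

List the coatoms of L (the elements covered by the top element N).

The coatoms are exactly the elements covered by N: B, E, M.

B, E, M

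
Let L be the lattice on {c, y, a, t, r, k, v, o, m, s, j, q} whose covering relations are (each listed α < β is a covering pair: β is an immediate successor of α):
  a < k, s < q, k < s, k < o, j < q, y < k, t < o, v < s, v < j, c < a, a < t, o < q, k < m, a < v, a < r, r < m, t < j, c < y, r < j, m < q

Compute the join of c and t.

Common upper bounds of {c, t}: j, o, q, t.
The least among these is t.

t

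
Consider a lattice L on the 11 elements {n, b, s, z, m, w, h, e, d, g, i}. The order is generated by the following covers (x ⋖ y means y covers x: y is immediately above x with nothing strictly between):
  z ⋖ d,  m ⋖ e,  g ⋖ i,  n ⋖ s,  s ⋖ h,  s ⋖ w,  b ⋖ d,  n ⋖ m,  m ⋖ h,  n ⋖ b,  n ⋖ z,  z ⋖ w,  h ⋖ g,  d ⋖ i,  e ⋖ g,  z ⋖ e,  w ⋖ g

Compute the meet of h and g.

Common lower bounds of {h, g}: h, m, n, s.
The greatest among these is h.

h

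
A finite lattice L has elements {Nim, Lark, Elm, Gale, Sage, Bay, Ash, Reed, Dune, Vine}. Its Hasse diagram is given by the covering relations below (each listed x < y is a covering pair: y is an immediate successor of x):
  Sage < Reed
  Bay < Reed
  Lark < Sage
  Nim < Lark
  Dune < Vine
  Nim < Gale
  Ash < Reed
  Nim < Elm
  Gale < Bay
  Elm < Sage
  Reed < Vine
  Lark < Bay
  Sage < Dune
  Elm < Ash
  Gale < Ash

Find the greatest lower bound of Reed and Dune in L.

Sage

Common lower bounds of {Reed, Dune}: Elm, Lark, Nim, Sage.
The greatest among these is Sage.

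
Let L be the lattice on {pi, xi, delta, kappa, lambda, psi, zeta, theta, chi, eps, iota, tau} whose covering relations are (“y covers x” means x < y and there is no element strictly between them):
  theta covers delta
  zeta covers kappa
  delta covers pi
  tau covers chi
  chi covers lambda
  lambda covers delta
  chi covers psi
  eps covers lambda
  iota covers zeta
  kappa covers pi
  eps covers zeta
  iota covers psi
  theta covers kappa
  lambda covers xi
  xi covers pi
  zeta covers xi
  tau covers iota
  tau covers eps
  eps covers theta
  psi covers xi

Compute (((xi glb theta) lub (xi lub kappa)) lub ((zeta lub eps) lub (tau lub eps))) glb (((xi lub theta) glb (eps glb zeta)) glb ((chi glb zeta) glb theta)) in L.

pi

xi ∧ theta = pi
xi ∨ kappa = zeta
pi ∨ zeta = zeta
zeta ∨ eps = eps
tau ∨ eps = tau
eps ∨ tau = tau
zeta ∨ tau = tau
xi ∨ theta = eps
eps ∧ zeta = zeta
eps ∧ zeta = zeta
chi ∧ zeta = xi
xi ∧ theta = pi
zeta ∧ pi = pi
tau ∧ pi = pi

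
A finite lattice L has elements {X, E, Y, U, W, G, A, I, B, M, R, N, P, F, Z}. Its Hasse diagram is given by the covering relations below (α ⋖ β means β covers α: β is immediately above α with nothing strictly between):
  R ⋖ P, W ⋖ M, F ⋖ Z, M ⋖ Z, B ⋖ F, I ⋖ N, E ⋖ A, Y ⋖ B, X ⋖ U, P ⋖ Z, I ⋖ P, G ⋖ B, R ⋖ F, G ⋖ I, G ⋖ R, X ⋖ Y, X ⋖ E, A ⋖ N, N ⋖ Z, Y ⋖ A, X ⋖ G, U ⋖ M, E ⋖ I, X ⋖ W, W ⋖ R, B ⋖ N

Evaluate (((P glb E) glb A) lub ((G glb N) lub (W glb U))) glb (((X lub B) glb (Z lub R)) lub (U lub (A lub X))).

P ∧ E = E
E ∧ A = E
G ∧ N = G
W ∧ U = X
G ∨ X = G
E ∨ G = I
X ∨ B = B
Z ∨ R = Z
B ∧ Z = B
A ∨ X = A
U ∨ A = Z
B ∨ Z = Z
I ∧ Z = I

I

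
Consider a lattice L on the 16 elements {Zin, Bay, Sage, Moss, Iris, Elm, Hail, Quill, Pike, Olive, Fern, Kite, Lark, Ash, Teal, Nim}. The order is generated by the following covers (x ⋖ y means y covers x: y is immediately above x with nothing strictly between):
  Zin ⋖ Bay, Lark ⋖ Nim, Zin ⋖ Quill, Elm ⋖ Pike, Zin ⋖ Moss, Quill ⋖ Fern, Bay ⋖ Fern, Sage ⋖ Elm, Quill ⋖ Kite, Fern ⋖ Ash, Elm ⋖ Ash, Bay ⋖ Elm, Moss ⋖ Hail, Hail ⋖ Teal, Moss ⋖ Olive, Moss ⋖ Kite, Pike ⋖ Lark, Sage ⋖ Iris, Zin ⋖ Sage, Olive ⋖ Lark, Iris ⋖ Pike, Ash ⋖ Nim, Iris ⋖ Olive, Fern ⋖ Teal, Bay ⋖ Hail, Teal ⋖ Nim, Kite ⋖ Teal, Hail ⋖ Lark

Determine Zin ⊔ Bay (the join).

Bay

Common upper bounds of {Zin, Bay}: Ash, Bay, Elm, Fern, Hail, Lark, Nim, Pike, Teal.
The least among these is Bay.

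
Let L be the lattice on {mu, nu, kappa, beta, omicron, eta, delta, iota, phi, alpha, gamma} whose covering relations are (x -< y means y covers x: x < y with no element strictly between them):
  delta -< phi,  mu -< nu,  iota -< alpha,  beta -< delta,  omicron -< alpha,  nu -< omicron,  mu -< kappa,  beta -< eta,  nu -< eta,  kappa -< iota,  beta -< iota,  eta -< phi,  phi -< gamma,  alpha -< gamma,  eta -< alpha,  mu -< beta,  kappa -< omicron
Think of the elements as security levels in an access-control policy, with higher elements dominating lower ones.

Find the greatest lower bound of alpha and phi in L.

eta

Common lower bounds of {alpha, phi}: beta, eta, mu, nu.
The greatest among these is eta.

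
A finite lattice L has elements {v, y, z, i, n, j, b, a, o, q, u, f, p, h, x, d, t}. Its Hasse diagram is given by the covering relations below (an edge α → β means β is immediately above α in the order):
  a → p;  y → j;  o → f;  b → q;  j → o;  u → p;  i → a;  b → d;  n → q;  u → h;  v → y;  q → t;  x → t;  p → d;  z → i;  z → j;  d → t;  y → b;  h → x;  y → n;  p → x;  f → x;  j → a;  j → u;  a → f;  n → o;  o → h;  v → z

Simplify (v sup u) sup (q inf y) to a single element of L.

u

v ∨ u = u
q ∧ y = y
u ∨ y = u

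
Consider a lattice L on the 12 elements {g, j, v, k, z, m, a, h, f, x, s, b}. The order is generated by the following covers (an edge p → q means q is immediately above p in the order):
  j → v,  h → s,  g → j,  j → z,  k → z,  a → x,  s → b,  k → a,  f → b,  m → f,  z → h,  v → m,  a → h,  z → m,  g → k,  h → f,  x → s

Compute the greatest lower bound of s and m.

z

Common lower bounds of {s, m}: g, j, k, z.
The greatest among these is z.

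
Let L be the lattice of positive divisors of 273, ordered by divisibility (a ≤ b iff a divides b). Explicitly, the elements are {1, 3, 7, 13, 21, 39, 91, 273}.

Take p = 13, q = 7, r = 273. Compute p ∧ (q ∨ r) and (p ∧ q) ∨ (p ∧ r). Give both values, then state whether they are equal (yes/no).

13; 13; yes

q ∨ r = 273, so p ∧ (q ∨ r) = 13 ∧ 273 = 13.
p ∧ q = 1 and p ∧ r = 13, so (p ∧ q) ∨ (p ∧ r) = 1 ∨ 13 = 13.
Equal: yes.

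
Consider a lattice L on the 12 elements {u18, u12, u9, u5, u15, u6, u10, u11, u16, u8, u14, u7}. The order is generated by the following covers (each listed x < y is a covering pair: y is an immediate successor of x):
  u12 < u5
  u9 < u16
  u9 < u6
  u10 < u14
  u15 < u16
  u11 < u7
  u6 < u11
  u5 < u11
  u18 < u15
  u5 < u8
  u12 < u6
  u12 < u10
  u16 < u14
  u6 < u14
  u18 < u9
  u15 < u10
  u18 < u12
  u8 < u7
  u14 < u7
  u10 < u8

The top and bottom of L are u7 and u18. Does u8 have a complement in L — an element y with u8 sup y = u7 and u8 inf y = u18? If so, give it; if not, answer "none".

u9

Need y with u8 ∨ y = u7 and u8 ∧ y = u18.
Checking each element gives: u9.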